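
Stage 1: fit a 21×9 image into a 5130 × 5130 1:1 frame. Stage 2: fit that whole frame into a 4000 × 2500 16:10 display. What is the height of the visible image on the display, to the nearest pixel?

1071 px

First fit — 21×9 into 5130×5130 spans the width: 5130.00 × 2198.57.
The 1:1 canvas is height-limited in 4000×2500, giving 2500.00 × 2500.00; scale factor 0.4873.
The image scales with it: height 2198.57 × 0.4873 ≈ 1071.43.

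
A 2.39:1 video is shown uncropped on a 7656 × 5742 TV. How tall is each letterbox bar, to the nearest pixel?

2.39:1 (2.390) > 4:3 (1.333), so the video fills the width.
That makes the image 3203.35 px tall (7656 / 2.390).
5742 − 3203.35 = 2538.65 px of bars (1269.33 each).

1269 px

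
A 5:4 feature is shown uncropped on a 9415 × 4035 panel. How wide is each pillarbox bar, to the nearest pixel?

5:4 (1.250) < 21:9 (2.333), so the feature fills the height.
That makes the image 5043.75 px wide (4035 × 5/4).
Black = 9415 − 5043.75 = 4371.25 px, or 2185.62 per bar.

2186 px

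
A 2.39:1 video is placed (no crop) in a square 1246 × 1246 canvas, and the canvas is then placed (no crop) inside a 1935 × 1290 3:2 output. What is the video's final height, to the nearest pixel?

540 px

First fit — 2.39:1 into 1246×1246 spans the width: 1246.00 × 521.34.
square in 1935×1290: fills the height, so the intermediate becomes 1290.00 × 1290.00 — a scale of ×1.0353.
Applying the same ×1.0353: 521.34 → 539.75.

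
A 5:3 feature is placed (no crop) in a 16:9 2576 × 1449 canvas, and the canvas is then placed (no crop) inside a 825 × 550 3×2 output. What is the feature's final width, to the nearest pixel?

773 px

5:3 in 2576×1449: fills the height, so the feature is 2415.00 × 1449.00.
16:9 in 825×550: fills the width, so the intermediate becomes 825.00 × 464.06 — a scale of ×0.3203.
So the feature's width is 2415.00 × 0.3203 ≈ 773.44.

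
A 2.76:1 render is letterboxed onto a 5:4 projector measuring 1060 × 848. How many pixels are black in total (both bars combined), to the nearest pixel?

2.76:1 is wider than 5:4, so it spans the full width.
That makes the image 384.0580 px tall (1060 / 2.760).
Leftover height: 848 − 384.0580 = 463.9420 px.
Across the 1060-px span: 463.9420 × 1060 ≈ 491779 px.

491779 pixels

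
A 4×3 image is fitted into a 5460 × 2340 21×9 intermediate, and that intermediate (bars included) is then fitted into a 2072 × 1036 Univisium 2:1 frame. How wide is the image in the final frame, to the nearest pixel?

1184 px

Inside the 5460×2340 canvas the image is height-limited at 3120.00 × 2340.00.
The 21×9 canvas is width-limited in 2072×1036, giving 2072.00 × 888.00; scale factor 0.3795.
So the image's width is 3120.00 × 0.3795 ≈ 1184.00.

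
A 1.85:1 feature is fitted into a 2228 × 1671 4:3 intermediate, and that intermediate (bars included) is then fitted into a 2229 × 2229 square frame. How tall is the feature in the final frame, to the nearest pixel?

1205 px

First fit — 1.85:1 into 2228×1671 spans the width: 2228.00 × 1204.32.
The 4:3 canvas is width-limited in 2229×2229, giving 2229.00 × 1671.75; scale factor 1.0004.
So the feature's height is 1204.32 × 1.0004 ≈ 1204.86.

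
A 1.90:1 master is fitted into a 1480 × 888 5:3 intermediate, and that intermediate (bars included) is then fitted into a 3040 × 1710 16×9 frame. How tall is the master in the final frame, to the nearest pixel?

1.90:1 in 1480×888: fills the width, so the master is 1480.00 × 778.95.
Second fit — the 5:3 canvas into 3040×1710 spans the height: 2850.00 × 1710.00 (×1.9257 from 1480×888).
The master scales with it: height 778.95 × 1.9257 ≈ 1500.00.

1500 px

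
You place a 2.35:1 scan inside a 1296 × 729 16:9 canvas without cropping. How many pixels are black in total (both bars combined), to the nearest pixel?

2.35:1 (2.350) > 16:9 (1.778), so the scan fills the width.
That makes the image 551.4894 px tall (1296 / 2.350).
Black = 729 − 551.4894 = 177.5106 px.
That's 177.5106 × 1296 ≈ 230054 black pixels.

230054 pixels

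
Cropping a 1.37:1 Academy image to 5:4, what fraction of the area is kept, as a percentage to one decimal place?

91.2%

The height stays; only width is cut (since 5:4 is narrower than 1.37:1 Academy).
Fraction kept = (1.250)/(1.370) ≈ 91.24%.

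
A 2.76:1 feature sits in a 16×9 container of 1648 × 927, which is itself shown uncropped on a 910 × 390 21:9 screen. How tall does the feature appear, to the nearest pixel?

251 px

2.76:1 in 1648×927: fills the width, so the feature is 1648.00 × 597.10.
The 16×9 canvas is height-limited in 910×390, giving 693.33 × 390.00; scale factor 0.4207.
So the feature's height is 597.10 × 0.4207 ≈ 251.21.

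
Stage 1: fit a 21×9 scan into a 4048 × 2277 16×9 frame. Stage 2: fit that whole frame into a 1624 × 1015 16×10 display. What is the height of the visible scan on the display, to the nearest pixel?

696 px

Inside the 4048×2277 canvas the scan is width-limited at 4048.00 × 1734.86.
16×9 in 1624×1015: fills the width, so the intermediate becomes 1624.00 × 913.50 — a scale of ×0.4012.
The scan scales with it: height 1734.86 × 0.4012 ≈ 696.00.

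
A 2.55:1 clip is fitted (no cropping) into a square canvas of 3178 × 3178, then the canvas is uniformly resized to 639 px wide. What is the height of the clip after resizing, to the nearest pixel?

251 px

Fitted into 3178×3178, the clip spans the width; its height is 3178 / 2.550 ≈ 1246.27 px.
The frame scales by 639/3178 = 0.2011; 1246.27 × 0.2011 ≈ 250.59 px.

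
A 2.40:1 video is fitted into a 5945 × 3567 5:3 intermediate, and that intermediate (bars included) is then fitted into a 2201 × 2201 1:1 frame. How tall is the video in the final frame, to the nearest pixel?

917 px

2.40:1 in 5945×3567: fills the width, so the video is 5945.00 × 2477.08.
5:3 in 2201×2201: fills the width, so the intermediate becomes 2201.00 × 1320.60 — a scale of ×0.3702.
The video scales with it: height 2477.08 × 0.3702 ≈ 917.08.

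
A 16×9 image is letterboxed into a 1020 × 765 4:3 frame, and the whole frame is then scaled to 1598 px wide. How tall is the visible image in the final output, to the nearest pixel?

899 px

In the 1020×765 frame the image fills the width: height = 1020 × 9/16 ≈ 573.75 px.
The frame scales by 1598/1020 = 1.5667; 573.75 × 1.5667 ≈ 898.88 px.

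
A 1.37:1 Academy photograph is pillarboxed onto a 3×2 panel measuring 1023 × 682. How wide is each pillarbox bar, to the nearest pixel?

1.37:1 Academy (1.370) < 3×2 (1.500), so the photograph fills the height.
Content width = 682 × 1.370 ≈ 934.34 px.
Leftover width: 1023 − 934.34 = 88.66 px → 44.33 each side.

44 px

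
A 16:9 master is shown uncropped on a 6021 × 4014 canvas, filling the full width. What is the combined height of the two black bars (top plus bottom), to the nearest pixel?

627 px

Content height = 6021 × 9/16 ≈ 3386.81 px.
Black = 4014 − 3386.81 = 627.19 px.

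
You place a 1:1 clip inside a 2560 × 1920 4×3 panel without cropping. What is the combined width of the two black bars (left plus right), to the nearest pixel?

640 px

1:1 (1.000) < 4×3 (1.333), so the clip fills the height.
Content width = 1920 × 1/1 ≈ 1920.00 px.
Black = 2560 − 1920.00 = 640.00 px.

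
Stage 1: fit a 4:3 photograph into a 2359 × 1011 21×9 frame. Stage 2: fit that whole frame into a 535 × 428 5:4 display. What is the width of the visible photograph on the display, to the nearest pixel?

306 px

Inside the 2359×1011 canvas the photograph is height-limited at 1348.00 × 1011.00.
21×9 in 535×428: fills the width, so the intermediate becomes 535.00 × 229.29 — a scale of ×0.2268.
So the photograph's width is 1348.00 × 0.2268 ≈ 305.71.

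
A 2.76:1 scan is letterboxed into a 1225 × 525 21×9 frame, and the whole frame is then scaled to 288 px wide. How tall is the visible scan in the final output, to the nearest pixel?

104 px

In the 1225×525 frame the scan fills the width: height = 1225 / 2.760 ≈ 443.84 px.
Scaling 1225 → 288 is ×0.2351, so the height becomes 443.84 × 0.2351 ≈ 104.35 px.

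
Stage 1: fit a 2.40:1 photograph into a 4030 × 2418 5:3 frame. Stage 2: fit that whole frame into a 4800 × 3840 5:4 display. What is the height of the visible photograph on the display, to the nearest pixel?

First fit — 2.40:1 into 4030×2418 spans the width: 4030.00 × 1679.17.
The 5:3 canvas is width-limited in 4800×3840, giving 4800.00 × 2880.00; scale factor 1.1911.
So the photograph's height is 1679.17 × 1.1911 ≈ 2000.00.

2000 px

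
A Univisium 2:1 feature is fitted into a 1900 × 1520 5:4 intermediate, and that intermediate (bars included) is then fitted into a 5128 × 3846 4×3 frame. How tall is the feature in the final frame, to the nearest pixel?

Inside the 1900×1520 canvas the feature is width-limited at 1900.00 × 950.00.
5:4 in 5128×3846: fills the height, so the intermediate becomes 4807.50 × 3846.00 — a scale of ×2.5303.
The feature scales with it: height 950.00 × 2.5303 ≈ 2403.75.

2404 px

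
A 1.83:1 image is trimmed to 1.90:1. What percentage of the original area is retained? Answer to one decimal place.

96.3%

Going from 1.83:1 to 1.90:1 means cutting height while keeping width.
Area ratio = (1.830)/(1.900) = 96.32% retained.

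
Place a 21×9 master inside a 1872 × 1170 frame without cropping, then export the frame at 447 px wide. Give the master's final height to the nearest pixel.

At 1872×1170 the master is width-limited, so height = 1872 × 9/21 ≈ 802.29 px.
Resizing to 447 px wide multiplies everything by 0.2388: 802.29 → 191.57 px.

192 px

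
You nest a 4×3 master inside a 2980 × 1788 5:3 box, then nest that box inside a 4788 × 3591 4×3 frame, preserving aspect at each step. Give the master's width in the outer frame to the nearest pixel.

Inside the 2980×1788 canvas the master is height-limited at 2384.00 × 1788.00.
5:3 in 4788×3591: fills the width, so the intermediate becomes 4788.00 × 2872.80 — a scale of ×1.6067.
So the master's width is 2384.00 × 1.6067 ≈ 3830.40.

3830 px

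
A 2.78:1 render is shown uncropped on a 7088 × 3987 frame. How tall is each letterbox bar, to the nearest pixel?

719 px

2.78:1 (2.780) > 16:9 (1.778), so the render fills the width.
Content height = 7088 / 2.780 ≈ 2549.64 px.
Black = 3987 − 2549.64 = 1437.36 px, or 718.68 per bar.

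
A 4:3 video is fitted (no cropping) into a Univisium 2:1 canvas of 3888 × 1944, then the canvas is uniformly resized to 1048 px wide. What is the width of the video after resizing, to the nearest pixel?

699 px

At 3888×1944 the video is height-limited, so width = 1944 × 4/3 ≈ 2592.00 px.
Resizing to 1048 px wide multiplies everything by 0.2695: 2592.00 → 698.67 px.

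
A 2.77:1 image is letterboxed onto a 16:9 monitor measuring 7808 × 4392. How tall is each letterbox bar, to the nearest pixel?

Since 2.770 > 1.778, the image is width-limited.
That makes the image 2818.77 px tall (7808 / 2.770).
Black = 4392 − 2818.77 = 1573.23 px, or 786.61 per bar.

787 px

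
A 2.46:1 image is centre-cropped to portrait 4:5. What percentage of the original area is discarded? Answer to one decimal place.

The height stays; only width is cut (since portrait 4:5 is narrower than 2.46:1).
(0.800)/(2.460) ≈ 0.325 of the area survives, leaving 67.48% discarded.

67.5%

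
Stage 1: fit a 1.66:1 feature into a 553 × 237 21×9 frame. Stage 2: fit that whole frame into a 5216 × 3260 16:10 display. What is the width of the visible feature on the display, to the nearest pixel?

3711 px

First fit — 1.66:1 into 553×237 spans the height: 393.42 × 237.00.
The 21×9 canvas is width-limited in 5216×3260, giving 5216.00 × 2235.43; scale factor 9.4322.
The feature scales with it: width 393.42 × 9.4322 ≈ 3710.81.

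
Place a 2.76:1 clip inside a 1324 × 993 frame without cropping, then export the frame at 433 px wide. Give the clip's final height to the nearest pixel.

157 px

In the 1324×993 frame the clip fills the width: height = 1324 / 2.760 ≈ 479.71 px.
The frame scales by 433/1324 = 0.3270; 479.71 × 0.3270 ≈ 156.88 px.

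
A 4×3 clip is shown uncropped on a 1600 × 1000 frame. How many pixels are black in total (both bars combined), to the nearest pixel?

Since 1.333 < 1.600, the clip is height-limited.
That makes the image 1333.3333 px wide (1000 × 4/3).
Black = 1600 − 1333.3333 = 266.6667 px.
Bar area = 266.6667 × 1000 ≈ 266667 px.

266667 pixels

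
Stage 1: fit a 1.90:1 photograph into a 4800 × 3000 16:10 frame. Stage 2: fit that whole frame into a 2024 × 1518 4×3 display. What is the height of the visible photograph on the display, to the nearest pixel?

1065 px

1.90:1 in 4800×3000: fills the width, so the photograph is 4800.00 × 2526.32.
16:10 in 2024×1518: fills the width, so the intermediate becomes 2024.00 × 1265.00 — a scale of ×0.4217.
So the photograph's height is 2526.32 × 0.4217 ≈ 1065.26.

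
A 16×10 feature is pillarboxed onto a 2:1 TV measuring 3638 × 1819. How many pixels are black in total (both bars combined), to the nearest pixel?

16×10 is narrower than 2:1, so it spans the full height.
The feature is 1819 × 16/10 ≈ 2910.4000 px wide.
3638 − 2910.4000 = 727.6000 px of bars.
That's 727.6000 × 1819 ≈ 1323504 black pixels.

1323504 pixels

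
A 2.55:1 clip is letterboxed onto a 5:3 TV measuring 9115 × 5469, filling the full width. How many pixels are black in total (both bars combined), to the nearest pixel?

Content height = 9115 / 2.550 ≈ 3574.5098 px.
Black = 5469 − 3574.5098 = 1894.4902 px.
Bar area = 1894.4902 × 9115 ≈ 17268278 px.

17268278 pixels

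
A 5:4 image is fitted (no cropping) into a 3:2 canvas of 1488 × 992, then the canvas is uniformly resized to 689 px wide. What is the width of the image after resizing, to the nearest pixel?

574 px

Fitted into 1488×992, the image spans the height; its width is 992 × 5/4 ≈ 1240.00 px.
Scaling 1488 → 689 is ×0.4630, so the width becomes 1240.00 × 0.4630 ≈ 574.17 px.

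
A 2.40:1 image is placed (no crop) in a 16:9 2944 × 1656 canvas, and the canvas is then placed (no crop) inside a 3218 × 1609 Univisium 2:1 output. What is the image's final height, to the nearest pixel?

2.40:1 in 2944×1656: fills the width, so the image is 2944.00 × 1226.67.
16:9 in 3218×1609: fills the height, so the intermediate becomes 2860.44 × 1609.00 — a scale of ×0.9716.
Applying the same ×0.9716: 1226.67 → 1191.85.

1192 px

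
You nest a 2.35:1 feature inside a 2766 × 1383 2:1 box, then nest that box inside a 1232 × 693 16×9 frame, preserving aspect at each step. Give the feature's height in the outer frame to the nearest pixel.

524 px

First fit — 2.35:1 into 2766×1383 spans the width: 2766.00 × 1177.02.
2:1 in 1232×693: fills the width, so the intermediate becomes 1232.00 × 616.00 — a scale of ×0.4454.
Applying the same ×0.4454: 1177.02 → 524.26.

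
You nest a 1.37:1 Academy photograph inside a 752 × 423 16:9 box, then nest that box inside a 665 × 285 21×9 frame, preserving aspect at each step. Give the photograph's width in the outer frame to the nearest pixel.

First fit — 1.37:1 Academy into 752×423 spans the height: 579.51 × 423.00.
16:9 in 665×285: fills the height, so the intermediate becomes 506.67 × 285.00 — a scale of ×0.6738.
The photograph scales with it: width 579.51 × 0.6738 ≈ 390.45.

390 px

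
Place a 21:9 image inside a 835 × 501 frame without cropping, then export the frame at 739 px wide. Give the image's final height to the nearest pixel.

317 px

In the 835×501 frame the image fills the width: height = 835 × 9/21 ≈ 357.86 px.
Scaling 835 → 739 is ×0.8850, so the height becomes 357.86 × 0.8850 ≈ 316.71 px.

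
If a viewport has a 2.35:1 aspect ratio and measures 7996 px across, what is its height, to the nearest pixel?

3403 px

At 2.35:1, 7996 / 2.350 ≈ 3402.55.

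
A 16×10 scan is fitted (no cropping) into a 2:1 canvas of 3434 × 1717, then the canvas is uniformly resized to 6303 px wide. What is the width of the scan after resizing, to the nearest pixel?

5042 px

Fitted into 3434×1717, the scan spans the height; its width is 1717 × 16/10 ≈ 2747.20 px.
The frame scales by 6303/3434 = 1.8355; 2747.20 × 1.8355 ≈ 5042.40 px.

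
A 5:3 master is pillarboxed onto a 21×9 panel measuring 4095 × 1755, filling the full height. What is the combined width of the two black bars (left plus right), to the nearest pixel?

1170 px

Content width = 1755 × 5/3 ≈ 2925.00 px.
Leftover width: 4095 − 2925.00 = 1170.00 px.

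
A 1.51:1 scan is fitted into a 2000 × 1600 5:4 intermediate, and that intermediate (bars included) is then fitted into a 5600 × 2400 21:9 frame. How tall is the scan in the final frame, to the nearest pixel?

1987 px

Inside the 2000×1600 canvas the scan is width-limited at 2000.00 × 1324.50.
5:4 in 5600×2400: fills the height, so the intermediate becomes 3000.00 × 2400.00 — a scale of ×1.5000.
Applying the same ×1.5000: 1324.50 → 1986.75.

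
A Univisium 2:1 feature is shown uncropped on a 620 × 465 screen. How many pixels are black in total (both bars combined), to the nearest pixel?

Univisium 2:1 (2.000) > 4:3 (1.333), so the feature fills the width.
Content height = 620 × 1/2 ≈ 310.0000 px.
Black = 465 − 310.0000 = 155.0000 px.
Bar area = 155.0000 × 620 ≈ 96100 px.

96100 pixels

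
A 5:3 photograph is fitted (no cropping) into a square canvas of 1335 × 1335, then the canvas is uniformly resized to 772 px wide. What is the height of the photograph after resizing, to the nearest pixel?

463 px

At 1335×1335 the photograph is width-limited, so height = 1335 × 3/5 ≈ 801.00 px.
Resizing to 772 px wide multiplies everything by 0.5783: 801.00 → 463.20 px.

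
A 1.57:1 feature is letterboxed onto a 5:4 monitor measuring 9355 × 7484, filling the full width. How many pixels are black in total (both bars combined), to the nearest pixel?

14270129 pixels

Content height = 9355 / 1.570 ≈ 5958.5987 px.
Black = 7484 − 5958.5987 = 1525.4013 px.
Across the 9355-px span: 1525.4013 × 9355 ≈ 14270129 px.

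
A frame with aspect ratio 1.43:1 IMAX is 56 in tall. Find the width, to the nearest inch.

80 in

Width = 56 × 1.430 = 80.08.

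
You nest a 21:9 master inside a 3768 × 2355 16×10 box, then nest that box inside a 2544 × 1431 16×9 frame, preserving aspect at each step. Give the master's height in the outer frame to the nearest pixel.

Inside the 3768×2355 canvas the master is width-limited at 3768.00 × 1614.86.
The 16×10 canvas is height-limited in 2544×1431, giving 2289.60 × 1431.00; scale factor 0.6076.
Applying the same ×0.6076: 1614.86 → 981.26.

981 px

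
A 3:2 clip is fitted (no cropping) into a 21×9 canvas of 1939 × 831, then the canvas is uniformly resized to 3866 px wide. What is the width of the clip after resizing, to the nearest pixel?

2485 px

Fitted into 1939×831, the clip spans the height; its width is 831 × 3/2 ≈ 1246.50 px.
The frame scales by 3866/1939 = 1.9938; 1246.50 × 1.9938 ≈ 2485.29 px.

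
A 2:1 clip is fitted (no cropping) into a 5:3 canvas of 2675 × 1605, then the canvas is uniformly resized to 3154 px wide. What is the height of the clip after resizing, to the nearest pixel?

1577 px

In the 2675×1605 frame the clip fills the width: height = 2675 × 1/2 ≈ 1337.50 px.
The frame scales by 3154/2675 = 1.1791; 1337.50 × 1.1791 ≈ 1577.00 px.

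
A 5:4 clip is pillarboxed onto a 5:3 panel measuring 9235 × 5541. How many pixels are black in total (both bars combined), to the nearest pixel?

Since 1.250 < 1.667, the clip is height-limited.
The clip is 5541 × 5/4 ≈ 6926.2500 px wide.
9235 − 6926.2500 = 2308.7500 px of bars.
That's 2308.7500 × 5541 ≈ 12792784 black pixels.

12792784 pixels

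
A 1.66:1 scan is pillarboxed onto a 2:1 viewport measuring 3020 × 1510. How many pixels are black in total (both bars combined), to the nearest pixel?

1.66:1 is narrower than 2:1, so it spans the full height.
That makes the image 2506.6000 px wide (1510 × 1.660).
Leftover width: 3020 − 2506.6000 = 513.4000 px.
Bar area = 513.4000 × 1510 ≈ 775234 px.

775234 pixels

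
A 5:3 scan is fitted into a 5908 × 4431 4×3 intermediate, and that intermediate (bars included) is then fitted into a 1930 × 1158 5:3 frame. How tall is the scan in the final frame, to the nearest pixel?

926 px

First fit — 5:3 into 5908×4431 spans the width: 5908.00 × 3544.80.
4×3 in 1930×1158: fills the height, so the intermediate becomes 1544.00 × 1158.00 — a scale of ×0.2613.
So the scan's height is 3544.80 × 0.2613 ≈ 926.40.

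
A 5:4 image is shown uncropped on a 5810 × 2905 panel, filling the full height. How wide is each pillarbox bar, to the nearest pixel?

Content width = 2905 × 5/4 ≈ 3631.25 px.
5810 − 3631.25 = 2178.75 px of bars (1089.38 each).

1089 px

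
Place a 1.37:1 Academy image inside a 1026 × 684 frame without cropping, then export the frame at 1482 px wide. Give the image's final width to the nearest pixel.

1354 px

In the 1026×684 frame the image fills the height: width = 684 × 1.370 ≈ 937.08 px.
The frame scales by 1482/1026 = 1.4444; 937.08 × 1.4444 ≈ 1353.56 px.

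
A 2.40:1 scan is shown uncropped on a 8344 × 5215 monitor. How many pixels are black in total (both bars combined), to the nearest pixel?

14504653 pixels

2.40:1 is wider than 16×10, so it spans the full width.
Content height = 8344 / 2.400 ≈ 3476.6667 px.
Leftover height: 5215 − 3476.6667 = 1738.3333 px.
Across the 8344-px span: 1738.3333 × 8344 ≈ 14504653 px.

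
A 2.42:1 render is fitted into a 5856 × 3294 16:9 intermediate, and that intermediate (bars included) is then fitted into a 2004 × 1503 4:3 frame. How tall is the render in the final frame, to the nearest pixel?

First fit — 2.42:1 into 5856×3294 spans the width: 5856.00 × 2419.83.
16:9 in 2004×1503: fills the width, so the intermediate becomes 2004.00 × 1127.25 — a scale of ×0.3422.
Applying the same ×0.3422: 2419.83 → 828.10.

828 px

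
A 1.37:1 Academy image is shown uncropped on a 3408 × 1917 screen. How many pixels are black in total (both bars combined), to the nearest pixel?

1498538 pixels

1.37:1 Academy is narrower than 16:9, so it spans the full height.
Content width = 1917 × 1.370 ≈ 2626.2900 px.
3408 − 2626.2900 = 781.7100 px of bars.
Bar area = 781.7100 × 1917 ≈ 1498538 px.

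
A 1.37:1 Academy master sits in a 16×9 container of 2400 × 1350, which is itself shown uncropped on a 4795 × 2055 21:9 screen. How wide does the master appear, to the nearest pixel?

2815 px

1.37:1 Academy in 2400×1350: fills the height, so the master is 1849.50 × 1350.00.
Second fit — the 16×9 canvas into 4795×2055 spans the height: 3653.33 × 2055.00 (×1.5222 from 2400×1350).
The master scales with it: width 1849.50 × 1.5222 ≈ 2815.35.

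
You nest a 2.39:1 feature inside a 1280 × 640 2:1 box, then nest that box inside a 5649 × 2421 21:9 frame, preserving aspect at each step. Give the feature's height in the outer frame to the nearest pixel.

Inside the 1280×640 canvas the feature is width-limited at 1280.00 × 535.56.
Second fit — the 2:1 canvas into 5649×2421 spans the height: 4842.00 × 2421.00 (×3.7828 from 1280×640).
Applying the same ×3.7828: 535.56 → 2025.94.

2026 px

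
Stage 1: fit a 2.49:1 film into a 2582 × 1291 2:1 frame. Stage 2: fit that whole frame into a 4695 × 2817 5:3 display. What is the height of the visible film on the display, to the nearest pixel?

1886 px

Inside the 2582×1291 canvas the film is width-limited at 2582.00 × 1036.95.
2:1 in 4695×2817: fills the width, so the intermediate becomes 4695.00 × 2347.50 — a scale of ×1.8184.
So the film's height is 1036.95 × 1.8184 ≈ 1885.54.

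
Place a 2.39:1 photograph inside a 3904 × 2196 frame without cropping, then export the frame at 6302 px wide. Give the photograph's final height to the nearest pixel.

2637 px

Fitted into 3904×2196, the photograph spans the width; its height is 3904 / 2.390 ≈ 1633.47 px.
The frame scales by 6302/3904 = 1.6142; 1633.47 × 1.6142 ≈ 2636.82 px.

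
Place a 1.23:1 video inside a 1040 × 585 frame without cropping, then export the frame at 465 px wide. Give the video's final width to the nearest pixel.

At 1040×585 the video is height-limited, so width = 585 × 1.230 ≈ 719.55 px.
Resizing to 465 px wide multiplies everything by 0.4471: 719.55 → 321.72 px.

322 px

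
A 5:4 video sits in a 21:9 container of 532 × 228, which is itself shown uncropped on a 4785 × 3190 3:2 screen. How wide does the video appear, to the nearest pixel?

2563 px

5:4 in 532×228: fills the height, so the video is 285.00 × 228.00.
21:9 in 4785×3190: fills the width, so the intermediate becomes 4785.00 × 2050.71 — a scale of ×8.9944.
Applying the same ×8.9944: 285.00 → 2563.39.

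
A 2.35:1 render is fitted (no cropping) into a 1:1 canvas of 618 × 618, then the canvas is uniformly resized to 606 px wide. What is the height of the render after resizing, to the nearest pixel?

In the 618×618 frame the render fills the width: height = 618 / 2.350 ≈ 262.98 px.
Resizing to 606 px wide multiplies everything by 0.9806: 262.98 → 257.87 px.

258 px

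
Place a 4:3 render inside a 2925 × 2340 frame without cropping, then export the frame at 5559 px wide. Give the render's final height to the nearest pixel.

Fitted into 2925×2340, the render spans the width; its height is 2925 × 3/4 ≈ 2193.75 px.
Resizing to 5559 px wide multiplies everything by 1.9005: 2193.75 → 4169.25 px.

4169 px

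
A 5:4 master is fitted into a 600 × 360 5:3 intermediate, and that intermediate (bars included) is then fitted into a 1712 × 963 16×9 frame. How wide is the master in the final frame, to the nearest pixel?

5:4 in 600×360: fills the height, so the master is 450.00 × 360.00.
Second fit — the 5:3 canvas into 1712×963 spans the height: 1605.00 × 963.00 (×2.6750 from 600×360).
Applying the same ×2.6750: 450.00 → 1203.75.

1204 px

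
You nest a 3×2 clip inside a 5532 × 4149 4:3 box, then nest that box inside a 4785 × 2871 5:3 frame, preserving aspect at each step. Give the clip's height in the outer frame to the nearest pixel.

First fit — 3×2 into 5532×4149 spans the width: 5532.00 × 3688.00.
4:3 in 4785×2871: fills the height, so the intermediate becomes 3828.00 × 2871.00 — a scale of ×0.6920.
So the clip's height is 3688.00 × 0.6920 ≈ 2552.00.

2552 px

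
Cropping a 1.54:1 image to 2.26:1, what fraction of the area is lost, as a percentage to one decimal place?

The width stays; only height is cut (since 2.26:1 is wider than 1.54:1).
Fraction kept = (1.540)/(2.260) ≈ 68.14%, so 31.86% is lost.

31.9%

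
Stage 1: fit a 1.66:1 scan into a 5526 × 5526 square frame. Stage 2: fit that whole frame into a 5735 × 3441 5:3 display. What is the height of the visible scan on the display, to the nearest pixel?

2073 px

Inside the 5526×5526 canvas the scan is width-limited at 5526.00 × 3328.92.
The square canvas is height-limited in 5735×3441, giving 3441.00 × 3441.00; scale factor 0.6227.
So the scan's height is 3328.92 × 0.6227 ≈ 2072.89.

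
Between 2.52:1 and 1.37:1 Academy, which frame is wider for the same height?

2.52 and 1.37; 2.52 > 1.37.

2.52:1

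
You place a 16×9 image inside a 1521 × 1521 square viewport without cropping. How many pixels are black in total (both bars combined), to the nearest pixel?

Since 1.778 > 1.000, the image is width-limited.
The image is 1521 × 9/16 ≈ 855.5625 px tall.
Leftover height: 1521 − 855.5625 = 665.4375 px.
That's 665.4375 × 1521 ≈ 1012130 black pixels.

1012130 pixels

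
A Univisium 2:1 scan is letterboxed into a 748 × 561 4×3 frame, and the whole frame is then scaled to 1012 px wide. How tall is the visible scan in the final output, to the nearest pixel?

At 748×561 the scan is width-limited, so height = 748 × 1/2 ≈ 374.00 px.
Resizing to 1012 px wide multiplies everything by 1.3529: 374.00 → 506.00 px.

506 px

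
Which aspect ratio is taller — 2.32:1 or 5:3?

5:3

2.32 and 5:3 = 1.667; 2.32 > 1.667. The smaller width-to-height ratio is the taller frame.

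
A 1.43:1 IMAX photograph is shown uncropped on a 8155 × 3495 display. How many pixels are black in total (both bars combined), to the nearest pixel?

11034239 pixels

1.43:1 IMAX (1.430) < 21×9 (2.333), so the photograph fills the height.
The photograph is 3495 × 1.430 ≈ 4997.8500 px wide.
Leftover width: 8155 − 4997.8500 = 3157.1500 px.
That's 3157.1500 × 3495 ≈ 11034239 black pixels.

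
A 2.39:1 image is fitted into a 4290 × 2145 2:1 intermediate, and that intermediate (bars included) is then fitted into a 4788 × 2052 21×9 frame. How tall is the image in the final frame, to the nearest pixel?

1717 px

2.39:1 in 4290×2145: fills the width, so the image is 4290.00 × 1794.98.
The 2:1 canvas is height-limited in 4788×2052, giving 4104.00 × 2052.00; scale factor 0.9566.
The image scales with it: height 1794.98 × 0.9566 ≈ 1717.15.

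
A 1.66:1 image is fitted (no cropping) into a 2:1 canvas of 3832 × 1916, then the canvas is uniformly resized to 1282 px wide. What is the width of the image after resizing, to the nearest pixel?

1064 px

Fitted into 3832×1916, the image spans the height; its width is 1916 × 1.660 ≈ 3180.56 px.
Resizing to 1282 px wide multiplies everything by 0.3346: 3180.56 → 1064.06 px.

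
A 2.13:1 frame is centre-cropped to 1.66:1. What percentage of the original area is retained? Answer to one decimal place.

The height stays; only width is cut (since 1.66:1 is narrower than 2.13:1).
Fraction kept = (1.660)/(2.130) ≈ 77.93%.

77.9%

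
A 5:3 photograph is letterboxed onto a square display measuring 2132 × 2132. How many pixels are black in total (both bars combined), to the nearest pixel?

1818170 pixels

5:3 is wider than square, so it spans the full width.
Content height = 2132 × 3/5 ≈ 1279.2000 px.
2132 − 1279.2000 = 852.8000 px of bars.
Bar area = 852.8000 × 2132 ≈ 1818170 px.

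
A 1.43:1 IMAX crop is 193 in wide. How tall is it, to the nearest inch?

Height = 193 / 1.430 = 134.97.

135 in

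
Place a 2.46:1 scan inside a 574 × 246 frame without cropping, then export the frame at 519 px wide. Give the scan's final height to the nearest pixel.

At 574×246 the scan is width-limited, so height = 574 / 2.460 ≈ 233.33 px.
Scaling 574 → 519 is ×0.9042, so the height becomes 233.33 × 0.9042 ≈ 210.98 px.

211 px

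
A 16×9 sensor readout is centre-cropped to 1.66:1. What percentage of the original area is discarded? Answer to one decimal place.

Going from 16×9 to 1.66:1 means cutting width while keeping height.
(1.660)/(1.778) ≈ 0.934 of the area survives, leaving 6.62% discarded.

6.6%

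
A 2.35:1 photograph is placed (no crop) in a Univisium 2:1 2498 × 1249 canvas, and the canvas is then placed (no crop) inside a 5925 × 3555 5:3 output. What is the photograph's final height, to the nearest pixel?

2521 px

Inside the 2498×1249 canvas the photograph is width-limited at 2498.00 × 1062.98.
Second fit — the Univisium 2:1 canvas into 5925×3555 spans the width: 5925.00 × 2962.50 (×2.3719 from 2498×1249).
Applying the same ×2.3719: 1062.98 → 2521.28.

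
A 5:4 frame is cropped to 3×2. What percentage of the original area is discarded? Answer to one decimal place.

3×2 is wider than 5:4, so the crop keeps the full width and trims the height.
Area ratio = (1.250)/(1.500) = 83.33%; the remaining 16.67% is cropped out.

16.7%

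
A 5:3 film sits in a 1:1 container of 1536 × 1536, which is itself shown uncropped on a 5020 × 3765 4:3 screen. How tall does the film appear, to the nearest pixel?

Inside the 1536×1536 canvas the film is width-limited at 1536.00 × 921.60.
Second fit — the 1:1 canvas into 5020×3765 spans the height: 3765.00 × 3765.00 (×2.4512 from 1536×1536).
The film scales with it: height 921.60 × 2.4512 ≈ 2259.00.

2259 px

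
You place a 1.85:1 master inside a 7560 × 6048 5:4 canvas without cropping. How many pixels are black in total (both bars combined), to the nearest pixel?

14829042 pixels

1.85:1 is wider than 5:4, so it spans the full width.
That makes the image 4086.4865 px tall (7560 / 1.850).
Black = 6048 − 4086.4865 = 1961.5135 px.
That's 1961.5135 × 7560 ≈ 14829042 black pixels.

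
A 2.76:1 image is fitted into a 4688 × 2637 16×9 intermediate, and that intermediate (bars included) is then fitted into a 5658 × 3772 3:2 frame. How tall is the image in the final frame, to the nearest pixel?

2050 px

2.76:1 in 4688×2637: fills the width, so the image is 4688.00 × 1698.55.
The 16×9 canvas is width-limited in 5658×3772, giving 5658.00 × 3182.62; scale factor 1.2069.
The image scales with it: height 1698.55 × 1.2069 ≈ 2050.00.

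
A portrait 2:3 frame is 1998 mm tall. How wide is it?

Width = 1998 / 3 × 2 = 1332.

1332 mm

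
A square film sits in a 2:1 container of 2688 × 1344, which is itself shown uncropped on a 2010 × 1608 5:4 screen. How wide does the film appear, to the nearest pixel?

1005 px

First fit — square into 2688×1344 spans the height: 1344.00 × 1344.00.
Second fit — the 2:1 canvas into 2010×1608 spans the width: 2010.00 × 1005.00 (×0.7478 from 2688×1344).
So the film's width is 1344.00 × 0.7478 ≈ 1005.00.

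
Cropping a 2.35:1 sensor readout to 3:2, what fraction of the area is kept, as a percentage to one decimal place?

63.8%

Going from 2.35:1 to 3:2 means cutting width while keeping height.
(1.500)/(2.350) ≈ 0.638 of the area survives.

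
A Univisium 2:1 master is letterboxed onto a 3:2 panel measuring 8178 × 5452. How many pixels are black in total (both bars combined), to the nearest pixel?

Univisium 2:1 (2.000) > 3:2 (1.500), so the master fills the width.
That makes the image 4089.0000 px tall (8178 × 1/2).
Leftover height: 5452 − 4089.0000 = 1363.0000 px.
Bar area = 1363.0000 × 8178 ≈ 11146614 px.

11146614 pixels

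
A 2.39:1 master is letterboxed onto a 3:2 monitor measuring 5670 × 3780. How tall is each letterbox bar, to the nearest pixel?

2.39:1 is wider than 3:2, so it spans the full width.
That makes the image 2372.38 px tall (5670 / 2.390).
3780 − 2372.38 = 1407.62 px of bars (703.81 each).

704 px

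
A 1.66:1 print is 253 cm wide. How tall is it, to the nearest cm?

152 cm

Height = 253 / 1.660 = 152.41.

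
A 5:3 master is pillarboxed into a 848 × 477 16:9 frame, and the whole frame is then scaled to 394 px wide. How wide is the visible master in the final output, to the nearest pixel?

Fitted into 848×477, the master spans the height; its width is 477 × 5/3 ≈ 795.00 px.
Resizing to 394 px wide multiplies everything by 0.4646: 795.00 → 369.38 px.

369 px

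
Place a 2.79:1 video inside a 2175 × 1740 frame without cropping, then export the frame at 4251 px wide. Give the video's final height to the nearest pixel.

1524 px

Fitted into 2175×1740, the video spans the width; its height is 2175 / 2.790 ≈ 779.57 px.
Scaling 2175 → 4251 is ×1.9545, so the height becomes 779.57 × 1.9545 ≈ 1523.66 px.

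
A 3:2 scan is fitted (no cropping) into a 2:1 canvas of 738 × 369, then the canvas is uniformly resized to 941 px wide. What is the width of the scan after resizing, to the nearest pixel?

706 px

Fitted into 738×369, the scan spans the height; its width is 369 × 3/2 ≈ 553.50 px.
Scaling 738 → 941 is ×1.2751, so the width becomes 553.50 × 1.2751 ≈ 705.75 px.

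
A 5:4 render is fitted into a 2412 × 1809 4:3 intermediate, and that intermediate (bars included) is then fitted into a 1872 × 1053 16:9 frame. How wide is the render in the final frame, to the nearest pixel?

5:4 in 2412×1809: fills the height, so the render is 2261.25 × 1809.00.
Second fit — the 4:3 canvas into 1872×1053 spans the height: 1404.00 × 1053.00 (×0.5821 from 2412×1809).
So the render's width is 2261.25 × 0.5821 ≈ 1316.25.

1316 px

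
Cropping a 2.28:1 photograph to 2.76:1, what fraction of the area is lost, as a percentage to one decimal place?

The width stays; only height is cut (since 2.76:1 is wider than 2.28:1).
Area ratio = (2.280)/(2.760) = 82.61%; the remaining 17.39% is cropped out.

17.4%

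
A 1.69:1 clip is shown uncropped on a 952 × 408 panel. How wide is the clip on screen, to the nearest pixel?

690 px

1.69:1 (1.690) < 21:9 (2.333), so the clip fills the height.
Content width = 408 × 1.690 ≈ 689.52 px.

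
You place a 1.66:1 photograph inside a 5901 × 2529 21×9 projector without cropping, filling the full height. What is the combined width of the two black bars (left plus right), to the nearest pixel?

1703 px

The photograph is 2529 × 1.660 ≈ 4198.14 px wide.
Leftover width: 5901 − 4198.14 = 1702.86 px.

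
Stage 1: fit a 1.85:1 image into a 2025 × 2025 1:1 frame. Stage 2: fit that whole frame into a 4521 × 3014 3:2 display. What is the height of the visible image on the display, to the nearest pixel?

1629 px

First fit — 1.85:1 into 2025×2025 spans the width: 2025.00 × 1094.59.
1:1 in 4521×3014: fills the height, so the intermediate becomes 3014.00 × 3014.00 — a scale of ×1.4884.
So the image's height is 1094.59 × 1.4884 ≈ 1629.19.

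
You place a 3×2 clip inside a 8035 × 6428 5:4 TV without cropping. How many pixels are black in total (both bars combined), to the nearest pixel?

8608163 pixels

3×2 (1.500) > 5:4 (1.250), so the clip fills the width.
Content height = 8035 × 2/3 ≈ 5356.6667 px.
Black = 6428 − 5356.6667 = 1071.3333 px.
Across the 8035-px span: 1071.3333 × 8035 ≈ 8608163 px.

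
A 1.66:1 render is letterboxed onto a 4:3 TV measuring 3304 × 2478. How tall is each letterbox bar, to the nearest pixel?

244 px

1.66:1 (1.660) > 4:3 (1.333), so the render fills the width.
The render is 3304 / 1.660 ≈ 1990.36 px tall.
Black = 2478 − 1990.36 = 487.64 px, or 243.82 per bar.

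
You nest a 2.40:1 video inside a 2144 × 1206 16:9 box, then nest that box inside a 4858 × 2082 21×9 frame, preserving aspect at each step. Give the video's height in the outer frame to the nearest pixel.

1542 px

2.40:1 in 2144×1206: fills the width, so the video is 2144.00 × 893.33.
Second fit — the 16:9 canvas into 4858×2082 spans the height: 3701.33 × 2082.00 (×1.7264 from 2144×1206).
Applying the same ×1.7264: 893.33 → 1542.22.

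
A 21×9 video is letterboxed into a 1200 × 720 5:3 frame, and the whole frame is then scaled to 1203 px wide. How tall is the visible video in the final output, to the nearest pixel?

In the 1200×720 frame the video fills the width: height = 1200 × 9/21 ≈ 514.29 px.
Resizing to 1203 px wide multiplies everything by 1.0025: 514.29 → 515.57 px.

516 px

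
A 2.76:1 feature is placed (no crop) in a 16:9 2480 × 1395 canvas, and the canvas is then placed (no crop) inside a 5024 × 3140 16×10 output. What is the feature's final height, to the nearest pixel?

2.76:1 in 2480×1395: fills the width, so the feature is 2480.00 × 898.55.
The 16:9 canvas is width-limited in 5024×3140, giving 5024.00 × 2826.00; scale factor 2.0258.
The feature scales with it: height 898.55 × 2.0258 ≈ 1820.29.

1820 px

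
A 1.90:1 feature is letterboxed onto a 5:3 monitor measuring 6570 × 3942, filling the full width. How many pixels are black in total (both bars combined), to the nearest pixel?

3180572 pixels

That makes the image 3457.8947 px tall (6570 / 1.900).
Black = 3942 − 3457.8947 = 484.1053 px.
That's 484.1053 × 6570 ≈ 3180572 black pixels.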